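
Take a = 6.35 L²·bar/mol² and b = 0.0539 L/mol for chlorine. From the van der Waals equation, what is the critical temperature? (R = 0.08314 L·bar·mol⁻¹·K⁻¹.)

For a van der Waals gas, T_c = 8a/(27Rb).
T_c = 8×6.35/(27×0.08314×0.0539) = 50.800/0.12099 = 419.9 K

T_c ≈ 419.9 K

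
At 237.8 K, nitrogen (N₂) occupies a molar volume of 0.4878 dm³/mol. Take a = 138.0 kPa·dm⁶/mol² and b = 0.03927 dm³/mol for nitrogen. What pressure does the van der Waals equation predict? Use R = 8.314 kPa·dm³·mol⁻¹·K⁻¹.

P = RT/(V_m − b) − a/V_m²
RT/(V_m − b) = (8.314)(237.8)/(0.4878 − 0.03927) = 1977.1/0.44853 = 4408.0 kPa
a/V_m² = 138.0/(0.4878)² = 579.96 kPa
P = 4408.0 − 579.96 = 3828 kPa

P ≈ 3828 kPa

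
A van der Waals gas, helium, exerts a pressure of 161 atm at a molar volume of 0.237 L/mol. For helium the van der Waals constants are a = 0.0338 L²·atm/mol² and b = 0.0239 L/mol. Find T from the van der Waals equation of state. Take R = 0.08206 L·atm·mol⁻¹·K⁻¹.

T ≈ 419.7 K

T = (P + a/V_m²)(V_m − b)/R
P + a/V_m² = 161 + 0.0338/(0.237)² = 161.60 atm
V_m − b = 0.237 − 0.0239 = 0.21310 L/mol
T = (161.60)(0.21310)/0.08206 = 419.7 K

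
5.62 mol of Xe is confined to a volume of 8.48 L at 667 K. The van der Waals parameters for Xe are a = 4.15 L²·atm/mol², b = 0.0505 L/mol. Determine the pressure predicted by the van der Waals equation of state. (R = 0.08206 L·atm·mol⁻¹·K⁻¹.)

P = nRT/(V − nb) − a n²/V²
nRT/(V − nb) = (5.62)(0.08206)(667)/(8.48 − 5.62×0.0505) = 307.61/8.1962 = 37.531 atm
a n²/V² = (4.15)(5.62)²/(8.48)² = 1.8228 atm
P = 37.531 − 1.8228 = 35.71 atm

P ≈ 35.71 atm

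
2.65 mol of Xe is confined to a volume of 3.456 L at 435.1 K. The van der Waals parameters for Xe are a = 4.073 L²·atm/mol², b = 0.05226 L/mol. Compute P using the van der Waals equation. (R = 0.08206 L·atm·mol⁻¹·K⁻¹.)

P ≈ 26.13 atm

P = nRT/(V − nb) − a n²/V²
nRT/(V − nb) = (2.65)(0.08206)(435.1)/(3.456 − 2.65×0.05226) = 94.616/3.3175 = 28.520 atm
a n²/V² = (4.073)(2.65)²/(3.456)² = 2.3947 atm
P = 28.520 − 2.3947 = 26.13 atm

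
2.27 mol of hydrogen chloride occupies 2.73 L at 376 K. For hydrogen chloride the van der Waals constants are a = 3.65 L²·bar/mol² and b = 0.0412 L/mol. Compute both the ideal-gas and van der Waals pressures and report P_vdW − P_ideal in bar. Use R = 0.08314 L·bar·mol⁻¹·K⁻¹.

Ideal: P_ideal = nRT/V = (2.27)(0.08314)(376)/2.73 = 25.9933 bar
vdW: P = nRT/(V − nb) − a n²/V² = 70.9617/2.63648 − 18.8081/7.45290 = 26.9153 − 2.52359 = 24.3917 bar
ΔP = 24.3917 − 25.9933 = -1.602 bar

ΔP ≈ -1.602 bar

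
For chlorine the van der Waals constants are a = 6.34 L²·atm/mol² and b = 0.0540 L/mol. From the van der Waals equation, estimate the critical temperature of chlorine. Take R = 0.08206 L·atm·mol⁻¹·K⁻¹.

For a van der Waals gas, T_c = 8a/(27Rb).
T_c = 8×6.34/(27×0.08206×0.0540) = 50.720/0.11964 = 423.9 K

T_c ≈ 423.9 K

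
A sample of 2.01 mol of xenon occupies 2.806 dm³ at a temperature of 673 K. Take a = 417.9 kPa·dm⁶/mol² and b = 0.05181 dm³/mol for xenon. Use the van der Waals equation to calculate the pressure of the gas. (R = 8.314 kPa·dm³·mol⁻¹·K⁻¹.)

P = nRT/(V − nb) − a n²/V²
nRT/(V − nb) = (2.01)(8.314)(673)/(2.806 − 2.01×0.05181) = 11247/2.7019 = 4162.6 kPa
a n²/V² = (417.9)(2.01)²/(2.806)² = 214.43 kPa
P = 4162.6 − 214.43 = 3948 kPa

P ≈ 3948 kPa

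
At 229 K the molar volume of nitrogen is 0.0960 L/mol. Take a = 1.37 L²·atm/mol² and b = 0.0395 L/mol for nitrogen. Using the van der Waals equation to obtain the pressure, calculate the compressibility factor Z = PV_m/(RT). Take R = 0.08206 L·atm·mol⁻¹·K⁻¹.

Z ≈ 0.9397

P = RT/(V_m − b) − a/V_m² = (0.08206)(229)/(0.0960 − 0.0395) − 1.37/(0.0960)²
  = 18.792/0.056500 − 148.65 = 332.60 − 148.65 = 183.95 atm
Z = PV_m/(RT) = (183.95)(0.0960)/((0.08206)(229)) = 17.659/18.792 = 0.9397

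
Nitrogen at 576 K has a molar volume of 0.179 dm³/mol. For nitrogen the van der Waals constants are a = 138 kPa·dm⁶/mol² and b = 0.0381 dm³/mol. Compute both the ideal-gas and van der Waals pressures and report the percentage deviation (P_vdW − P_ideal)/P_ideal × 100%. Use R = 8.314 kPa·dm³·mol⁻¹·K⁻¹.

10.94 %

Ideal: P_ideal = RT/V_m = (8.314)(576)/0.179 = 26753.4 kPa
vdW: P = RT/(V_m − b) − a/V_m² = 4788.86/0.140900 − 138/0.0320410 = 33987.7 − 4306.98 = 29680.7 kPa
% deviation = (29680.7 − 26753.4)/26753.4 × 100% = 10.94%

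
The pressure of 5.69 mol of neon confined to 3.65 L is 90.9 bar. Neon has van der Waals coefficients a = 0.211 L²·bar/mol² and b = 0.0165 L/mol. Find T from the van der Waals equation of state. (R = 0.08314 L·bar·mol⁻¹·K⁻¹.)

T ≈ 687.2 K

T = (P + a n²/V²)(V − nb)/(nR)
P + a n²/V² = 90.9 + (0.211)(5.69)²/(3.65)² = 91.413 bar
V − nb = 3.65 − (5.69)(0.0165) = 3.5561 L
T = (91.413)(3.5561)/((5.69)(0.08314)) = 687.2 K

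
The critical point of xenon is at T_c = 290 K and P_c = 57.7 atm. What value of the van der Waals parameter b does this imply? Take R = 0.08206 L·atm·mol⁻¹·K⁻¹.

b ≈ 0.05155 L/mol

From T_c = 8a/(27Rb) and P_c = a/(27b²): b = R T_c/(8 P_c).
b = (0.08206)(290)/(8×57.7) = 23.797/461.60 = 0.05155 L/mol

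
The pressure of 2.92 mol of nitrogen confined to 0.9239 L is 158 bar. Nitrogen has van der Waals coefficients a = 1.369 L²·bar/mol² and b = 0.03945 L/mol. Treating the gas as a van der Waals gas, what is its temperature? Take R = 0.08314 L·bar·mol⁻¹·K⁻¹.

T = (P + a n²/V²)(V − nb)/(nR)
P + a n²/V² = 158 + (1.369)(2.92)²/(0.9239)² = 171.67 bar
V − nb = 0.9239 − (2.92)(0.03945) = 0.80871 L
T = (171.67)(0.80871)/((2.92)(0.08314)) = 571.9 K

T ≈ 571.9 K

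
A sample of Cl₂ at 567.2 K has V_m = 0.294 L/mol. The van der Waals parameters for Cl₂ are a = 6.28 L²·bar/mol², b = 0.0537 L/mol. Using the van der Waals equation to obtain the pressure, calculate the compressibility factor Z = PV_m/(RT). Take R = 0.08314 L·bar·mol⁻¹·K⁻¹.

P = RT/(V_m − b) − a/V_m² = (0.08314)(567.2)/(0.294 − 0.0537) − 6.28/(0.294)²
  = 47.157/0.24030 − 72.655 = 196.24 − 72.655 = 123.59 bar
Z = PV_m/(RT) = (123.59)(0.294)/((0.08314)(567.2)) = 36.335/47.157 = 0.7705

Z ≈ 0.7705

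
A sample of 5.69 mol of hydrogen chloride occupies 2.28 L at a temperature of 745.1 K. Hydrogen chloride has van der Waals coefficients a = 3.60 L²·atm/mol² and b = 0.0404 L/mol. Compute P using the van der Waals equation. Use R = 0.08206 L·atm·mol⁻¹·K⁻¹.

P ≈ 147.3 atm

P = nRT/(V − nb) − a n²/V²
nRT/(V − nb) = (5.69)(0.08206)(745.1)/(2.28 − 5.69×0.0404) = 347.90/2.0501 = 169.70 atm
a n²/V² = (3.60)(5.69)²/(2.28)² = 22.421 atm
P = 169.70 − 22.421 = 147.3 atm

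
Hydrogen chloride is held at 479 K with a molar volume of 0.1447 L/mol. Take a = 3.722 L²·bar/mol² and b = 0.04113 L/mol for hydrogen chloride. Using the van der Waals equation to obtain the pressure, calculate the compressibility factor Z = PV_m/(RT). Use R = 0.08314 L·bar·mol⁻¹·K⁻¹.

Z ≈ 0.7512

P = RT/(V_m − b) − a/V_m² = (0.08314)(479)/(0.1447 − 0.04113) − 3.722/(0.1447)²
  = 39.824/0.10357 − 177.76 = 384.51 − 177.76 = 206.75 bar
Z = PV_m/(RT) = (206.75)(0.1447)/((0.08314)(479)) = 29.917/39.824 = 0.7512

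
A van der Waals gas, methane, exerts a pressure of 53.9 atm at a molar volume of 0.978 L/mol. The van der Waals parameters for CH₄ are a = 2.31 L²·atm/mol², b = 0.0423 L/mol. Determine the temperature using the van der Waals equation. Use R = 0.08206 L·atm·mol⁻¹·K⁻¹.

T ≈ 642.1 K

T = (P + a/V_m²)(V_m − b)/R
P + a/V_m² = 53.9 + 2.31/(0.978)² = 56.315 atm
V_m − b = 0.978 − 0.0423 = 0.93570 L/mol
T = (56.315)(0.93570)/0.08206 = 642.1 K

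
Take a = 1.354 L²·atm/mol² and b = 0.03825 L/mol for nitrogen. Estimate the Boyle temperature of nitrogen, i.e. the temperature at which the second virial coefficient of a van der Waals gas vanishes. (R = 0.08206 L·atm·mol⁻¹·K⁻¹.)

T_B ≈ 431.4 K

For a van der Waals gas the second virial coefficient B₂ = b − a/(RT) vanishes at T_B = a/(Rb).
T_B = 1.354/(0.08206×0.03825) = 1.354/0.0031388 = 431.4 K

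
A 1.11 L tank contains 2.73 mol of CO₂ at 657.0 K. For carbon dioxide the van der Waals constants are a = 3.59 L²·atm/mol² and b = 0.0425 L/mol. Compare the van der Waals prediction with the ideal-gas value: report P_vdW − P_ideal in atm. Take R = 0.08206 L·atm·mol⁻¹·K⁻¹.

Ideal: P_ideal = nRT/V = (2.73)(0.08206)(657.0)/1.11 = 132.598 atm
vdW: P = nRT/(V − nb) − a n²/V² = 147.184/0.993975 − 26.7559/1.23210 = 148.076 − 21.7157 = 126.360 atm
ΔP = 126.360 − 132.598 = -6.24 atm

ΔP ≈ -6.24 atm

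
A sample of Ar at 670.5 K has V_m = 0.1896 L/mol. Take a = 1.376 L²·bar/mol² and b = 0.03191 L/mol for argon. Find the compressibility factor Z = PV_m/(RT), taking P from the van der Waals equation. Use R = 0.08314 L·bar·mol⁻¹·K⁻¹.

P = RT/(V_m − b) − a/V_m² = (0.08314)(670.5)/(0.1896 − 0.03191) − 1.376/(0.1896)²
  = 55.745/0.15769 − 38.277 = 353.51 − 38.277 = 315.23 bar
Z = PV_m/(RT) = (315.23)(0.1896)/((0.08314)(670.5)) = 59.768/55.745 = 1.072

Z ≈ 1.072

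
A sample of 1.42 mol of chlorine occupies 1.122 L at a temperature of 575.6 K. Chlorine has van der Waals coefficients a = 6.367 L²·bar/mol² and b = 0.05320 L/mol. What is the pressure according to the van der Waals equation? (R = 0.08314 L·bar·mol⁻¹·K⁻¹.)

P = nRT/(V − nb) − a n²/V²
nRT/(V − nb) = (1.42)(0.08314)(575.6)/(1.122 − 1.42×0.05320) = 67.955/1.0465 = 64.935 bar
a n²/V² = (6.367)(1.42)²/(1.122)² = 10.198 bar
P = 64.935 − 10.198 = 54.74 bar

P ≈ 54.74 bar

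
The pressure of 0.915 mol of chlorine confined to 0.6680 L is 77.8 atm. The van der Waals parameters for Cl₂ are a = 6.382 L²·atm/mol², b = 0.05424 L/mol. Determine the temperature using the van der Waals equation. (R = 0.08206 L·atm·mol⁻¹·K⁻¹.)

T = (P + a n²/V²)(V − nb)/(nR)
P + a n²/V² = 77.8 + (6.382)(0.915)²/(0.6680)² = 89.774 atm
V − nb = 0.6680 − (0.915)(0.05424) = 0.61837 L
T = (89.774)(0.61837)/((0.915)(0.08206)) = 739.3 K

T ≈ 739.3 K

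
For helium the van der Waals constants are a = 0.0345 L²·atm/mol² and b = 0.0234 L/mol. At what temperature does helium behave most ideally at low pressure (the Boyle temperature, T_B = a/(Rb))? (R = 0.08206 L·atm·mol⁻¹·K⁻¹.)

For a van der Waals gas the second virial coefficient B₂ = b − a/(RT) vanishes at T_B = a/(Rb).
T_B = 0.0345/(0.08206×0.0234) = 0.0345/0.0019202 = 17.97 K

T_B ≈ 17.97 K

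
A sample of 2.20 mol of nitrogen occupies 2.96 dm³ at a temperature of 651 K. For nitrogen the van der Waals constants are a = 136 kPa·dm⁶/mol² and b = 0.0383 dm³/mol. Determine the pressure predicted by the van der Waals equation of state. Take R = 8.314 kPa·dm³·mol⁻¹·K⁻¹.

P ≈ 4065 kPa

P = nRT/(V − nb) − a n²/V²
nRT/(V − nb) = (2.20)(8.314)(651)/(2.96 − 2.20×0.0383) = 11907/2.8757 = 4140.6 kPa
a n²/V² = (136)(2.20)²/(2.96)² = 75.128 kPa
P = 4140.6 − 75.128 = 4065 kPa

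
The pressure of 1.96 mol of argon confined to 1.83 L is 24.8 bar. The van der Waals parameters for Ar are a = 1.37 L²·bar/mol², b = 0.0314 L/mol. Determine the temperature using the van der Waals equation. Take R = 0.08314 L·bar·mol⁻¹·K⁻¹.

T = (P + a n²/V²)(V − nb)/(nR)
P + a n²/V² = 24.8 + (1.37)(1.96)²/(1.83)² = 26.372 bar
V − nb = 1.83 − (1.96)(0.0314) = 1.7685 L
T = (26.372)(1.7685)/((1.96)(0.08314)) = 286.2 K

T ≈ 286.2 K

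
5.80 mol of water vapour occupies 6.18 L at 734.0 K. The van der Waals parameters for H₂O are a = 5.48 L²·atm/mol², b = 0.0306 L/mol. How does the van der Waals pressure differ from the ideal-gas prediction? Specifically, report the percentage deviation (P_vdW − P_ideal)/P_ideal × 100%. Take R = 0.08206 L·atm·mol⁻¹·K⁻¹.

Ideal: P_ideal = nRT/V = (5.80)(0.08206)(734.0)/6.18 = 56.5285 atm
vdW: P = nRT/(V − nb) − a n²/V² = 349.346/6.00252 − 184.347/38.1924 = 58.1999 − 4.82680 = 53.3731 atm
% deviation = (53.3731 − 56.5285)/56.5285 × 100% = -5.58%

-5.58 %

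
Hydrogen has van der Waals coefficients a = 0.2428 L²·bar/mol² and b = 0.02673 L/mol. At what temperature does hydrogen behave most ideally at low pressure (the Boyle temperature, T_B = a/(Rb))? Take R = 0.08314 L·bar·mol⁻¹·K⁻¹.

For a van der Waals gas the second virial coefficient B₂ = b − a/(RT) vanishes at T_B = a/(Rb).
T_B = 0.2428/(0.08314×0.02673) = 0.2428/0.0022223 = 109.3 K

T_B ≈ 109.3 K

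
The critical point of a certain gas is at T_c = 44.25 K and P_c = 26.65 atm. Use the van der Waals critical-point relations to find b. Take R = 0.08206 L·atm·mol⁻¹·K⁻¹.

b ≈ 0.01703 L/mol

From T_c = 8a/(27Rb) and P_c = a/(27b²): b = R T_c/(8 P_c).
b = (0.08206)(44.25)/(8×26.65) = 3.6312/213.20 = 0.01703 L/mol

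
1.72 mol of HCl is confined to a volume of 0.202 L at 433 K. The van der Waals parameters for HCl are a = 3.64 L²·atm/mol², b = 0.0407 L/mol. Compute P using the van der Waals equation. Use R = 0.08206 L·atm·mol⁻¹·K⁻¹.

P ≈ 199.1 atm

P = nRT/(V − nb) − a n²/V²
nRT/(V − nb) = (1.72)(0.08206)(433)/(0.202 − 1.72×0.0407) = 61.115/0.13200 = 462.99 atm
a n²/V² = (3.64)(1.72)²/(0.202)² = 263.91 atm
P = 462.99 − 263.91 = 199.1 atm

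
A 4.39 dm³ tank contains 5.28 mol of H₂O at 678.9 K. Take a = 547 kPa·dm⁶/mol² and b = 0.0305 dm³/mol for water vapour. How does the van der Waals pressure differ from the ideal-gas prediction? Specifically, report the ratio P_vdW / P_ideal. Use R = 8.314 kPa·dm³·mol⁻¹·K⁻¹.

P_vdW / P_ideal ≈ 0.9215

Ideal: P_ideal = nRT/V = (5.28)(8.314)(678.9)/4.39 = 6788.68 kPa
vdW: P = nRT/(V − nb) − a n²/V² = 29802.3/4.22896 − 15249.5/19.2721 = 7047.19 − 791.273 = 6255.92 kPa
Ratio = 6255.92/6788.68 = 0.9215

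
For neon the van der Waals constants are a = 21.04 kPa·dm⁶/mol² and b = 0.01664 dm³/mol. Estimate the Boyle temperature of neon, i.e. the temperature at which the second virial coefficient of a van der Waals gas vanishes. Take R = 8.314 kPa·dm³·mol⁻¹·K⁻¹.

For a van der Waals gas the second virial coefficient B₂ = b − a/(RT) vanishes at T_B = a/(Rb).
T_B = 21.04/(8.314×0.01664) = 21.04/0.13834 = 152.1 K

T_B ≈ 152.1 K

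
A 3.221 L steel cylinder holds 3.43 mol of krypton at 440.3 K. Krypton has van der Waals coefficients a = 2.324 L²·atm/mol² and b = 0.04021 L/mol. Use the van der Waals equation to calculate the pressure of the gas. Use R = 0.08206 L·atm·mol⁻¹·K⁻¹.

P = nRT/(V − nb) − a n²/V²
nRT/(V − nb) = (3.43)(0.08206)(440.3)/(3.221 − 3.43×0.04021) = 123.93/3.0831 = 40.197 atm
a n²/V² = (2.324)(3.43)²/(3.221)² = 2.6354 atm
P = 40.197 − 2.6354 = 37.56 atm

P ≈ 37.56 atm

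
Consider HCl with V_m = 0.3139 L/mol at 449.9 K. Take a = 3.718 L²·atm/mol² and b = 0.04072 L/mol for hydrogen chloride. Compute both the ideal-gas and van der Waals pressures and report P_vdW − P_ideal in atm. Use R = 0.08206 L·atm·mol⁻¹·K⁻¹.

ΔP ≈ -20.20 atm

Ideal: P_ideal = RT/V_m = (0.08206)(449.9)/0.3139 = 117.613 atm
vdW: P = RT/(V_m − b) − a/V_m² = 36.9188/0.273180 − 3.718/0.0985332 = 135.145 − 37.7335 = 97.412 atm
ΔP = 97.412 − 117.613 = -20.20 atm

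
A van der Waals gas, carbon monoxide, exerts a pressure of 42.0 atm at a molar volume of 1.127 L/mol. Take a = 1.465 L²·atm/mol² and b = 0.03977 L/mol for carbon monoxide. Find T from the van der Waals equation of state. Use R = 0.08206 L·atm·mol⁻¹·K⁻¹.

T ≈ 571.7 K

T = (P + a/V_m²)(V_m − b)/R
P + a/V_m² = 42.0 + 1.465/(1.127)² = 43.153 atm
V_m − b = 1.127 − 0.03977 = 1.0872 L/mol
T = (43.153)(1.0872)/0.08206 = 571.7 K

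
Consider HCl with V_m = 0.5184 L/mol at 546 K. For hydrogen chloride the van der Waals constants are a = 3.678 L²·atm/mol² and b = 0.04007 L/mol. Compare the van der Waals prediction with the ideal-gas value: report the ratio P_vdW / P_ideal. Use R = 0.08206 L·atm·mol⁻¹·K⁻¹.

P_vdW / P_ideal ≈ 0.9254

Ideal: P_ideal = RT/V_m = (0.08206)(546)/0.5184 = 86.4289 atm
vdW: P = RT/(V_m − b) − a/V_m² = 44.8048/0.478330 − 3.678/0.268739 = 93.6692 − 13.6861 = 79.9831 atm
Ratio = 79.9831/86.4289 = 0.9254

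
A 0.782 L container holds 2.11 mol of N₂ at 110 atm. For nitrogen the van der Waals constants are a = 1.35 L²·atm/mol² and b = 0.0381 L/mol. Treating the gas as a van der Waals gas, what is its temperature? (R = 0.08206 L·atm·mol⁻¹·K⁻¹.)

T = (P + a n²/V²)(V − nb)/(nR)
P + a n²/V² = 110 + (1.35)(2.11)²/(0.782)² = 119.83 atm
V − nb = 0.782 − (2.11)(0.0381) = 0.70161 L
T = (119.83)(0.70161)/((2.11)(0.08206)) = 485.6 K

T ≈ 485.6 K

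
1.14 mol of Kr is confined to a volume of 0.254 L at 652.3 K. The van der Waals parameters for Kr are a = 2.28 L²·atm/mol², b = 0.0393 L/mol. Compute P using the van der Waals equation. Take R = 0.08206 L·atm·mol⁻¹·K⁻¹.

P ≈ 245.8 atm

P = nRT/(V − nb) − a n²/V²
nRT/(V − nb) = (1.14)(0.08206)(652.3)/(0.254 − 1.14×0.0393) = 61.022/0.20920 = 291.69 atm
a n²/V² = (2.28)(1.14)²/(0.254)² = 45.928 atm
P = 291.69 − 45.928 = 245.8 atm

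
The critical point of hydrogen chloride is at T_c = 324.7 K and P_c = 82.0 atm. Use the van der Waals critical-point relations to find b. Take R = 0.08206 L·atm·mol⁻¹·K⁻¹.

b ≈ 0.04062 L/mol

From T_c = 8a/(27Rb) and P_c = a/(27b²): b = R T_c/(8 P_c).
b = (0.08206)(324.7)/(8×82.0) = 26.645/656.00 = 0.04062 L/mol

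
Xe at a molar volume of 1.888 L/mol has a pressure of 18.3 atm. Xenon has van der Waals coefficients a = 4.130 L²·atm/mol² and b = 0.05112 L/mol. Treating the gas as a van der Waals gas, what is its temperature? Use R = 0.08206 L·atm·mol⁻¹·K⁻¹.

T = (P + a/V_m²)(V_m − b)/R
P + a/V_m² = 18.3 + 4.130/(1.888)² = 19.459 atm
V_m − b = 1.888 − 0.05112 = 1.8369 L/mol
T = (19.459)(1.8369)/0.08206 = 435.6 K

T ≈ 435.6 K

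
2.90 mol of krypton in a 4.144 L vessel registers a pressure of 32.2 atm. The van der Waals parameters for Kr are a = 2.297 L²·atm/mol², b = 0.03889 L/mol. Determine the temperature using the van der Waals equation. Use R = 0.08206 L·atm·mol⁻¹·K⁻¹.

T ≈ 564.5 K

T = (P + a n²/V²)(V − nb)/(nR)
P + a n²/V² = 32.2 + (2.297)(2.90)²/(4.144)² = 33.325 atm
V − nb = 4.144 − (2.90)(0.03889) = 4.0312 L
T = (33.325)(4.0312)/((2.90)(0.08206)) = 564.5 K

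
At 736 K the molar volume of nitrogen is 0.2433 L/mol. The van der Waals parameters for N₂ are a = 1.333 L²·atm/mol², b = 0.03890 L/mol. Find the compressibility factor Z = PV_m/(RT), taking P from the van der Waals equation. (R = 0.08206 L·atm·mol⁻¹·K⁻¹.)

Z ≈ 1.100

P = RT/(V_m − b) − a/V_m² = (0.08206)(736)/(0.2433 − 0.03890) − 1.333/(0.2433)²
  = 60.396/0.20440 − 22.519 = 295.48 − 22.519 = 272.96 atm
Z = PV_m/(RT) = (272.96)(0.2433)/((0.08206)(736)) = 66.411/60.396 = 1.100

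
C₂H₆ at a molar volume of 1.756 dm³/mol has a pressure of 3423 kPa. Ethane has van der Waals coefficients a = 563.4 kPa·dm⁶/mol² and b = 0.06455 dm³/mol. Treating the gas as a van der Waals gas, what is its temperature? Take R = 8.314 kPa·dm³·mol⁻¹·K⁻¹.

T = (P + a/V_m²)(V_m − b)/R
P + a/V_m² = 3423 + 563.4/(1.756)² = 3605.7 kPa
V_m − b = 1.756 − 0.06455 = 1.6915 dm³/mol
T = (3605.7)(1.6915)/8.314 = 733.6 K

T ≈ 733.6 K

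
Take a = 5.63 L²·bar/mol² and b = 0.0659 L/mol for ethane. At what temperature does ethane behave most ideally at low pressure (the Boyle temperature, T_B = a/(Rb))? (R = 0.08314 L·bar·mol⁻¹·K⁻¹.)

For a van der Waals gas the second virial coefficient B₂ = b − a/(RT) vanishes at T_B = a/(Rb).
T_B = 5.63/(0.08314×0.0659) = 5.63/0.0054789 = 1028 K

T_B ≈ 1028 K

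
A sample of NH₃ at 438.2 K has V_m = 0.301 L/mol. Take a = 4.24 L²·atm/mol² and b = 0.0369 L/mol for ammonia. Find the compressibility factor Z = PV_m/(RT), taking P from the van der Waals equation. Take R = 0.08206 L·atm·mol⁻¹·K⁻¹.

P = RT/(V_m − b) − a/V_m² = (0.08206)(438.2)/(0.301 − 0.0369) − 4.24/(0.301)²
  = 35.959/0.26410 − 46.799 = 136.16 − 46.799 = 89.36 atm
Z = PV_m/(RT) = (89.36)(0.301)/((0.08206)(438.2)) = 26.897/35.959 = 0.7480

Z ≈ 0.7480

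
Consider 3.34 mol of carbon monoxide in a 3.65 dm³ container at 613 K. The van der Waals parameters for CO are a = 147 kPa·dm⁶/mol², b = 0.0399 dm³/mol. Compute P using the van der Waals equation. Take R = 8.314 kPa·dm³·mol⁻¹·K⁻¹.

P = nRT/(V − nb) − a n²/V²
nRT/(V − nb) = (3.34)(8.314)(613)/(3.65 − 3.34×0.0399) = 17022/3.5167 = 4840.3 kPa
a n²/V² = (147)(3.34)²/(3.65)² = 123.09 kPa
P = 4840.3 − 123.09 = 4717 kPa

P ≈ 4717 kPa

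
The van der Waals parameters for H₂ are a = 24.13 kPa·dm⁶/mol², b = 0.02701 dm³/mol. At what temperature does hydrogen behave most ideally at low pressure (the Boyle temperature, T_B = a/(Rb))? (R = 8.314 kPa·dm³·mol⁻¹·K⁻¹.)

T_B ≈ 107.5 K

For a van der Waals gas the second virial coefficient B₂ = b − a/(RT) vanishes at T_B = a/(Rb).
T_B = 24.13/(8.314×0.02701) = 24.13/0.22456 = 107.5 K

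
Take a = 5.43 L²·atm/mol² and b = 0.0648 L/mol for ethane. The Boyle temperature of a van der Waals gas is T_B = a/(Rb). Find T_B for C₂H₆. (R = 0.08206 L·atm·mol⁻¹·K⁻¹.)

For a van der Waals gas the second virial coefficient B₂ = b − a/(RT) vanishes at T_B = a/(Rb).
T_B = 5.43/(0.08206×0.0648) = 5.43/0.0053175 = 1021 K

T_B ≈ 1021 K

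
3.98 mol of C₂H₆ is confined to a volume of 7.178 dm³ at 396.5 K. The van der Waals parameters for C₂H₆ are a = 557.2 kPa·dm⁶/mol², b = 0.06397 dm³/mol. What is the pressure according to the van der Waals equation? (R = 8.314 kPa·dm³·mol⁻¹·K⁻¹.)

P ≈ 1724 kPa

P = nRT/(V − nb) − a n²/V²
nRT/(V − nb) = (3.98)(8.314)(396.5)/(7.178 − 3.98×0.06397) = 13120/6.9234 = 1895.0 kPa
a n²/V² = (557.2)(3.98)²/(7.178)² = 171.31 kPa
P = 1895.0 − 171.31 = 1724 kPa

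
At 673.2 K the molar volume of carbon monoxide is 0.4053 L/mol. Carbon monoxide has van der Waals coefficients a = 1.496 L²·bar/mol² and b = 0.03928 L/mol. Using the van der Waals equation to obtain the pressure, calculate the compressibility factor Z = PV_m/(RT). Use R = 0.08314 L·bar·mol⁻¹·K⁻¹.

Z ≈ 1.041

P = RT/(V_m − b) − a/V_m² = (0.08314)(673.2)/(0.4053 − 0.03928) − 1.496/(0.4053)²
  = 55.970/0.36602 − 9.1071 = 152.92 − 9.1071 = 143.81 bar
Z = PV_m/(RT) = (143.81)(0.4053)/((0.08314)(673.2)) = 58.286/55.970 = 1.041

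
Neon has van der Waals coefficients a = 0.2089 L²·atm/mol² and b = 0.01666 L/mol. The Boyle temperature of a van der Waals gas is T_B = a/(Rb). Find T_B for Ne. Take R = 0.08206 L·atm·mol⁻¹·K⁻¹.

For a van der Waals gas the second virial coefficient B₂ = b − a/(RT) vanishes at T_B = a/(Rb).
T_B = 0.2089/(0.08206×0.01666) = 0.2089/0.0013671 = 152.8 K

T_B ≈ 152.8 K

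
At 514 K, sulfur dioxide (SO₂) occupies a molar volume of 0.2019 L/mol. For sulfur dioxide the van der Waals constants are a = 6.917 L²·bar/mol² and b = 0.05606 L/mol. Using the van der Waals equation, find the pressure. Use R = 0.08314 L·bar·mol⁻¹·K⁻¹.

P ≈ 123.3 bar

P = RT/(V_m − b) − a/V_m²
RT/(V_m − b) = (0.08314)(514)/(0.2019 − 0.05606) = 42.734/0.14584 = 293.02 bar
a/V_m² = 6.917/(0.2019)² = 169.69 bar
P = 293.02 − 169.69 = 123.3 bar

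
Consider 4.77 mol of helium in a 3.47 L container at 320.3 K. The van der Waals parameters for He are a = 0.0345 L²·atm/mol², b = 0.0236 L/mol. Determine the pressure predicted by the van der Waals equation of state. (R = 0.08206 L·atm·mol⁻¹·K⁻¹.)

P = nRT/(V − nb) − a n²/V²
nRT/(V − nb) = (4.77)(0.08206)(320.3)/(3.47 − 4.77×0.0236) = 125.37/3.3574 = 37.341 atm
a n²/V² = (0.0345)(4.77)²/(3.47)² = 0.065192 atm
P = 37.341 − 0.065192 = 37.28 atm

P ≈ 37.28 atm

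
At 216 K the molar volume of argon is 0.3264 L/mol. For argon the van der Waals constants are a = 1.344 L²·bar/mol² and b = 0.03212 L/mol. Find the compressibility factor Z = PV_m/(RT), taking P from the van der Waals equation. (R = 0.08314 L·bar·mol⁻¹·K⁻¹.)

P = RT/(V_m − b) − a/V_m² = (0.08314)(216)/(0.3264 − 0.03212) − 1.344/(0.3264)²
  = 17.958/0.29428 − 12.615 = 61.024 − 12.615 = 48.409 bar
Z = PV_m/(RT) = (48.409)(0.3264)/((0.08314)(216)) = 15.801/17.958 = 0.8799

Z ≈ 0.8799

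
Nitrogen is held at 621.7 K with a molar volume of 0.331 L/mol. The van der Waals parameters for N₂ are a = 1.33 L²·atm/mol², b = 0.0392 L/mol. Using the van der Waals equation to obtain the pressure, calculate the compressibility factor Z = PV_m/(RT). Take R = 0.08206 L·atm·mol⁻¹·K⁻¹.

P = RT/(V_m − b) − a/V_m² = (0.08206)(621.7)/(0.331 − 0.0392) − 1.33/(0.331)²
  = 51.017/0.29180 − 12.139 = 174.84 − 12.139 = 162.70 atm
Z = PV_m/(RT) = (162.70)(0.331)/((0.08206)(621.7)) = 53.854/51.017 = 1.056

Z ≈ 1.056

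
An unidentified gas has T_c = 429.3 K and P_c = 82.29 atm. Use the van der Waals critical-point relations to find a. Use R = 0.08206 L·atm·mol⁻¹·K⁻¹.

From T_c = 8a/(27Rb) and P_c = a/(27b²): a = 27 R² T_c²/(64 P_c).
a = 27×(0.08206)²×(429.3)²/(64×82.29) = 33508/5266.6 = 6.362 L²·atm/mol²

a ≈ 6.362 L²·atm/mol²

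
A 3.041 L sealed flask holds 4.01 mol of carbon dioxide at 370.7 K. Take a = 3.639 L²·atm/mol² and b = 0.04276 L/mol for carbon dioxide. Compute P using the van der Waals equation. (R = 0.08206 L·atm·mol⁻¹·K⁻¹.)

P ≈ 36.18 atm

P = nRT/(V − nb) − a n²/V²
nRT/(V − nb) = (4.01)(0.08206)(370.7)/(3.041 − 4.01×0.04276) = 121.98/2.8695 = 42.509 atm
a n²/V² = (3.639)(4.01)²/(3.041)² = 6.3276 atm
P = 42.509 − 6.3276 = 36.18 atm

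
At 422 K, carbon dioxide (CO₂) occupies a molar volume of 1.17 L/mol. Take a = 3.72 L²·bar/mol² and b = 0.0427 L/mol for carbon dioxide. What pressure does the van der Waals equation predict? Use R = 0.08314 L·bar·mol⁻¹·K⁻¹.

P ≈ 28.41 bar

P = RT/(V_m − b) − a/V_m²
RT/(V_m − b) = (0.08314)(422)/(1.17 − 0.0427) = 35.085/1.1273 = 31.123 bar
a/V_m² = 3.72/(1.17)² = 2.7175 bar
P = 31.123 − 2.7175 = 28.41 bar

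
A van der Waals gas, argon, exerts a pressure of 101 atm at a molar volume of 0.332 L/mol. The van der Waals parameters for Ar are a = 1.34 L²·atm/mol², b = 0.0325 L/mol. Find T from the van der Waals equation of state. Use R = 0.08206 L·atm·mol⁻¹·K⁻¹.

T ≈ 413.0 K

T = (P + a/V_m²)(V_m − b)/R
P + a/V_m² = 101 + 1.34/(0.332)² = 113.16 atm
V_m − b = 0.332 − 0.0325 = 0.29950 L/mol
T = (113.16)(0.29950)/0.08206 = 413.0 K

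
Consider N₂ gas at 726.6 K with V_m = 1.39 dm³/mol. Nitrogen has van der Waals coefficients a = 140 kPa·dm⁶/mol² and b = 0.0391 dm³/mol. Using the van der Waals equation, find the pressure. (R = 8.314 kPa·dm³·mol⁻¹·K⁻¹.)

P ≈ 4399 kPa

P = RT/(V_m − b) − a/V_m²
RT/(V_m − b) = (8.314)(726.6)/(1.39 − 0.0391) = 6041.0/1.3509 = 4471.8 kPa
a/V_m² = 140/(1.39)² = 72.460 kPa
P = 4471.8 − 72.460 = 4399 kPa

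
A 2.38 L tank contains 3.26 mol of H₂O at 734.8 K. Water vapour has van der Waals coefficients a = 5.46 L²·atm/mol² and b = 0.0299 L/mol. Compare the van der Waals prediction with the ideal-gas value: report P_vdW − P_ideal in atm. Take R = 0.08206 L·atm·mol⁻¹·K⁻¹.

Ideal: P_ideal = nRT/V = (3.26)(0.08206)(734.8)/2.38 = 82.5926 atm
vdW: P = nRT/(V − nb) − a n²/V² = 196.570/2.28253 − 58.0267/5.66440 = 86.1194 − 10.2441 = 75.8753 atm
ΔP = 75.8753 − 82.5926 = -6.717 atm

ΔP ≈ -6.717 atm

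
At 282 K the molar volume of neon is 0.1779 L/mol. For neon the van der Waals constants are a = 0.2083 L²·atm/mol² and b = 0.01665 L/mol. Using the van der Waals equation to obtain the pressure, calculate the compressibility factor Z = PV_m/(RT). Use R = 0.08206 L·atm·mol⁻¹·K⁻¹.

Z ≈ 1.053

P = RT/(V_m − b) − a/V_m² = (0.08206)(282)/(0.1779 − 0.01665) − 0.2083/(0.1779)²
  = 23.141/0.16125 − 6.5817 = 143.51 − 6.5817 = 136.93 atm
Z = PV_m/(RT) = (136.93)(0.1779)/((0.08206)(282)) = 24.360/23.141 = 1.053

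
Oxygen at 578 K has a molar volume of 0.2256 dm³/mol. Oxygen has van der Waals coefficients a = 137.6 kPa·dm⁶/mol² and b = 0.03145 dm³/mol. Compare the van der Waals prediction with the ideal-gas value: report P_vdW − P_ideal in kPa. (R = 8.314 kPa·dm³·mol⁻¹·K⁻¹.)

ΔP ≈ 747 kPa

Ideal: P_ideal = RT/V_m = (8.314)(578)/0.2256 = 21300.9 kPa
vdW: P = RT/(V_m − b) − a/V_m² = 4805.49/0.194150 − 137.6/0.0508954 = 24751.4 − 2703.58 = 22047.8 kPa
ΔP = 22047.8 − 21300.9 = 747 kPa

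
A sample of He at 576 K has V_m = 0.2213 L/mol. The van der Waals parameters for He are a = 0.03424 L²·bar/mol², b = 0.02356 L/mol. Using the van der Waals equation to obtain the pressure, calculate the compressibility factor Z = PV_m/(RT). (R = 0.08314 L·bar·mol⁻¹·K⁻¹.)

P = RT/(V_m − b) − a/V_m² = (0.08314)(576)/(0.2213 − 0.02356) − 0.03424/(0.2213)²
  = 47.889/0.19774 − 0.69915 = 242.18 − 0.69915 = 241.48 bar
Z = PV_m/(RT) = (241.48)(0.2213)/((0.08314)(576)) = 53.440/47.889 = 1.116

Z ≈ 1.116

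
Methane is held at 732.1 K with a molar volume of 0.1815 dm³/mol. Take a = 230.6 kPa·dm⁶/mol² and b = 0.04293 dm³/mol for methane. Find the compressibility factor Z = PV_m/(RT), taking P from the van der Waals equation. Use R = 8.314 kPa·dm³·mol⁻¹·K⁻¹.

Z ≈ 1.101

P = RT/(V_m − b) − a/V_m² = (8.314)(732.1)/(0.1815 − 0.04293) − 230.6/(0.1815)²
  = 6086.7/0.13857 − 7000.1 = 43925 − 7000.1 = 36925 kPa
Z = PV_m/(RT) = (36925)(0.1815)/((8.314)(732.1)) = 6701.9/6086.7 = 1.101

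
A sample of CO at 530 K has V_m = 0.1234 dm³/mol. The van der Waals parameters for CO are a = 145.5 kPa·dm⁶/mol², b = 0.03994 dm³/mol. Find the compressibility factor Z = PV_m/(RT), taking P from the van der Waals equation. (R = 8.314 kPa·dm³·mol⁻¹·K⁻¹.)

Z ≈ 1.211

P = RT/(V_m − b) − a/V_m² = (8.314)(530)/(0.1234 − 0.03994) − 145.5/(0.1234)²
  = 4406.4/0.083460 − 9555.0 = 52797 − 9555.0 = 43242 kPa
Z = PV_m/(RT) = (43242)(0.1234)/((8.314)(530)) = 5336.1/4406.4 = 1.211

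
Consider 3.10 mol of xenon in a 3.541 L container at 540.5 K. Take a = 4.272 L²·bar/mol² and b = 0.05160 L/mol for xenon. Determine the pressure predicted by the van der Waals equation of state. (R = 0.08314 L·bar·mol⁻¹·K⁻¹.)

P = nRT/(V − nb) − a n²/V²
nRT/(V − nb) = (3.10)(0.08314)(540.5)/(3.541 − 3.10×0.05160) = 139.31/3.3810 = 41.204 bar
a n²/V² = (4.272)(3.10)²/(3.541)² = 3.2742 bar
P = 41.204 − 3.2742 = 37.93 bar

P ≈ 37.93 bar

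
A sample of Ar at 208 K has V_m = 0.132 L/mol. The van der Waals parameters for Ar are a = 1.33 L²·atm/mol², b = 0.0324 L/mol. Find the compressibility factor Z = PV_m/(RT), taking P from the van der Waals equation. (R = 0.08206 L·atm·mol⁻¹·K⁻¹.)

Z ≈ 0.7350

P = RT/(V_m − b) − a/V_m² = (0.08206)(208)/(0.132 − 0.0324) − 1.33/(0.132)²
  = 17.068/0.099600 − 76.331 = 171.37 − 76.331 = 95.04 atm
Z = PV_m/(RT) = (95.04)(0.132)/((0.08206)(208)) = 12.545/17.068 = 0.7350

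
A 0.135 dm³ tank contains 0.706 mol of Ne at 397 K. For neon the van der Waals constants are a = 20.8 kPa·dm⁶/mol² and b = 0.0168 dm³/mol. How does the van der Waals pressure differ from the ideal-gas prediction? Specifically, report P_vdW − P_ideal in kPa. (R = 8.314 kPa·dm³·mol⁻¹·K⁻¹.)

ΔP ≈ 1094 kPa

Ideal: P_ideal = nRT/V = (0.706)(8.314)(397)/0.135 = 17261.2 kPa
vdW: P = nRT/(V − nb) − a n²/V² = 2330.26/0.123139 − 10.3675/0.0182250 = 18923.8 − 568.861 = 18354.9 kPa
ΔP = 18354.9 − 17261.2 = 1094 kPa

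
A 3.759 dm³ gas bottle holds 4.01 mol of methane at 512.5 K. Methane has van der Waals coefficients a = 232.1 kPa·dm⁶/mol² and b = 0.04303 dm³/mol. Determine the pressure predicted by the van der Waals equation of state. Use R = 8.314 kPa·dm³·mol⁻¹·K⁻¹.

P = nRT/(V − nb) − a n²/V²
nRT/(V − nb) = (4.01)(8.314)(512.5)/(3.759 − 4.01×0.04303) = 17086/3.5864 = 4764.1 kPa
a n²/V² = (232.1)(4.01)²/(3.759)² = 264.13 kPa
P = 4764.1 − 264.13 = 4500 kPa

P ≈ 4500 kPa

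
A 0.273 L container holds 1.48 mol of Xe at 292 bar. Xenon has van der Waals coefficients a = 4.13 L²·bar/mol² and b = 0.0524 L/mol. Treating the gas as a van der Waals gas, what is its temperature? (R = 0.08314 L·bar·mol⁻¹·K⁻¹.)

T = (P + a n²/V²)(V − nb)/(nR)
P + a n²/V² = 292 + (4.13)(1.48)²/(0.273)² = 413.38 bar
V − nb = 0.273 − (1.48)(0.0524) = 0.19545 L
T = (413.38)(0.19545)/((1.48)(0.08314)) = 656.6 K

T ≈ 656.6 K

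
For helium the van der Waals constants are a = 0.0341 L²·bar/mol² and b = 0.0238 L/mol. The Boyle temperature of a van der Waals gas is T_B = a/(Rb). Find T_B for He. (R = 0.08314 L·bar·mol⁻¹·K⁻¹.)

T_B ≈ 17.23 K

For a van der Waals gas the second virial coefficient B₂ = b − a/(RT) vanishes at T_B = a/(Rb).
T_B = 0.0341/(0.08314×0.0238) = 0.0341/0.0019787 = 17.23 K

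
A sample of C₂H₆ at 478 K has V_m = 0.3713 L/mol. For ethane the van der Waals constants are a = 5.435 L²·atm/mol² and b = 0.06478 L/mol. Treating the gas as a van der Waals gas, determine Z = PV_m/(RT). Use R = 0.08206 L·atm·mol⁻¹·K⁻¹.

P = RT/(V_m − b) − a/V_m² = (0.08206)(478)/(0.3713 − 0.06478) − 5.435/(0.3713)²
  = 39.225/0.30652 − 39.423 = 127.97 − 39.423 = 88.55 atm
Z = PV_m/(RT) = (88.55)(0.3713)/((0.08206)(478)) = 32.879/39.225 = 0.8382

Z ≈ 0.8382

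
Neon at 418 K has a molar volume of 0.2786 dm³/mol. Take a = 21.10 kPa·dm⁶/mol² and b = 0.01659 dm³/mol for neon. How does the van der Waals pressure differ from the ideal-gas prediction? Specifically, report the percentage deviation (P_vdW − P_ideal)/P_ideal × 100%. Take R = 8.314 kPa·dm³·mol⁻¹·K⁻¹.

Ideal: P_ideal = RT/V_m = (8.314)(418)/0.2786 = 12474.0 kPa
vdW: P = RT/(V_m − b) − a/V_m² = 3475.25/0.262010 − 21.10/0.0776180 = 13263.8 − 271.844 = 12992.0 kPa
% deviation = (12992.0 − 12474.0)/12474.0 × 100% = 4.15%

4.15 %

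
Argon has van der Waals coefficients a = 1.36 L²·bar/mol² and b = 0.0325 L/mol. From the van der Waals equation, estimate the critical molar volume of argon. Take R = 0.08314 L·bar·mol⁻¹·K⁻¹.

For a van der Waals gas, V_m,c = 3b.
V_m,c = 3×0.0325 = 0.09750 L/mol

V_m,c ≈ 0.09750 L/mol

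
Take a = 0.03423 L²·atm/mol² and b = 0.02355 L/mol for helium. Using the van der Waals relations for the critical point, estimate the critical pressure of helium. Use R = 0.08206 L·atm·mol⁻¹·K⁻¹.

P_c ≈ 2.286 atm

For a van der Waals gas, P_c = a/(27b²).
P_c = 0.03423/(27×(0.02355)²) = 0.03423/0.014974 = 2.286 atm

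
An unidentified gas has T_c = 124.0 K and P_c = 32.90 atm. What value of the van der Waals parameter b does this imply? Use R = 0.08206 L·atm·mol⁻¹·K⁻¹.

b ≈ 0.03866 L/mol

From T_c = 8a/(27Rb) and P_c = a/(27b²): b = R T_c/(8 P_c).
b = (0.08206)(124.0)/(8×32.90) = 10.175/263.20 = 0.03866 L/mol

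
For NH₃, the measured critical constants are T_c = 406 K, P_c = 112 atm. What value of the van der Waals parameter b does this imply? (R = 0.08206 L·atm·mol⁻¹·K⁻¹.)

From T_c = 8a/(27Rb) and P_c = a/(27b²): b = R T_c/(8 P_c).
b = (0.08206)(406)/(8×112) = 33.316/896.00 = 0.03718 L/mol

b ≈ 0.03718 L/mol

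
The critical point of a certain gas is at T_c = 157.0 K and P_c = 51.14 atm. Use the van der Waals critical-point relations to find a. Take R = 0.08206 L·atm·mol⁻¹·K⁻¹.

From T_c = 8a/(27Rb) and P_c = a/(27b²): a = 27 R² T_c²/(64 P_c).
a = 27×(0.08206)²×(157.0)²/(64×51.14) = 4481.5/3273.0 = 1.369 L²·atm/mol²

a ≈ 1.369 L²·atm/mol²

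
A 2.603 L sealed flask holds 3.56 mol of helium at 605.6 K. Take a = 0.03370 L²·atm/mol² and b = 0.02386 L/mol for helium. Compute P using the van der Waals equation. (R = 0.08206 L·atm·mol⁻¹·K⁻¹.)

P ≈ 70.20 atm

P = nRT/(V − nb) − a n²/V²
nRT/(V − nb) = (3.56)(0.08206)(605.6)/(2.603 − 3.56×0.02386) = 176.92/2.5181 = 70.259 atm
a n²/V² = (0.03370)(3.56)²/(2.603)² = 0.063035 atm
P = 70.259 − 0.063035 = 70.20 atm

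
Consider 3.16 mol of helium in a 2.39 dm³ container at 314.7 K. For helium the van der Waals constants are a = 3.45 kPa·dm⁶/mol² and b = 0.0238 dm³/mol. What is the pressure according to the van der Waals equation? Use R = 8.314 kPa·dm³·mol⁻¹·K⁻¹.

P = nRT/(V − nb) − a n²/V²
nRT/(V − nb) = (3.16)(8.314)(314.7)/(2.39 − 3.16×0.0238) = 8267.9/2.3148 = 3571.8 kPa
a n²/V² = (3.45)(3.16)²/(2.39)² = 6.0311 kPa
P = 3571.8 − 6.0311 = 3566 kPa

P ≈ 3566 kPa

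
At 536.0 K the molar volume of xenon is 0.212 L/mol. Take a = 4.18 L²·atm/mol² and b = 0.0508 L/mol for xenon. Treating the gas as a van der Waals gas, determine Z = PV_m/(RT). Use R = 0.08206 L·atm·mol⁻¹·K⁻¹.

Z ≈ 0.8669

P = RT/(V_m − b) − a/V_m² = (0.08206)(536.0)/(0.212 − 0.0508) − 4.18/(0.212)²
  = 43.984/0.16120 − 93.005 = 272.85 − 93.005 = 179.85 atm
Z = PV_m/(RT) = (179.85)(0.212)/((0.08206)(536.0)) = 38.128/43.984 = 0.8669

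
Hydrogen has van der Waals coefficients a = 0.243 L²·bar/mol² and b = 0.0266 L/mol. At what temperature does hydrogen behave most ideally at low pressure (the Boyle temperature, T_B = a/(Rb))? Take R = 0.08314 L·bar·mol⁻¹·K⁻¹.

T_B ≈ 109.9 K

For a van der Waals gas the second virial coefficient B₂ = b − a/(RT) vanishes at T_B = a/(Rb).
T_B = 0.243/(0.08314×0.0266) = 0.243/0.0022115 = 109.9 K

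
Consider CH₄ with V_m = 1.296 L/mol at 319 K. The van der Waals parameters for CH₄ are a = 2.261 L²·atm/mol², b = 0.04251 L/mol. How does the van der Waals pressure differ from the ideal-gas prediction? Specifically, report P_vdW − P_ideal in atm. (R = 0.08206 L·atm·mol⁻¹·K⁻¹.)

Ideal: P_ideal = RT/V_m = (0.08206)(319)/1.296 = 20.1984 atm
vdW: P = RT/(V_m − b) − a/V_m² = 26.1771/1.25349 − 2.261/1.67962 = 20.8834 − 1.34614 = 19.5373 atm
ΔP = 19.5373 − 20.1984 = -0.661 atm

ΔP ≈ -0.661 atm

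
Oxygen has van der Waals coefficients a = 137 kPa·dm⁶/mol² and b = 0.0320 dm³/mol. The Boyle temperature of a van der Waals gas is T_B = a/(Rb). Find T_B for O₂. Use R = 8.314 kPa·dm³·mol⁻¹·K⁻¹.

For a van der Waals gas the second virial coefficient B₂ = b − a/(RT) vanishes at T_B = a/(Rb).
T_B = 137/(8.314×0.0320) = 137/0.26605 = 514.9 K

T_B ≈ 514.9 K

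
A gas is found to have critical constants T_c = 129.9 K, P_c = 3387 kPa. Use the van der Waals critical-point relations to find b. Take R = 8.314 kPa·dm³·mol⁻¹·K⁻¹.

From T_c = 8a/(27Rb) and P_c = a/(27b²): b = R T_c/(8 P_c).
b = (8.314)(129.9)/(8×3387) = 1080.0/27096 = 0.03986 dm³/mol

b ≈ 0.03986 dm³/mol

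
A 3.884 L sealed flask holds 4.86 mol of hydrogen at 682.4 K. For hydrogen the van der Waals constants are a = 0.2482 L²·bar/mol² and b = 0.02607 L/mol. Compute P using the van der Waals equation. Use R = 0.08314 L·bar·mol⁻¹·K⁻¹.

P = nRT/(V − nb) − a n²/V²
nRT/(V − nb) = (4.86)(0.08314)(682.4)/(3.884 − 4.86×0.02607) = 275.73/3.7573 = 73.385 bar
a n²/V² = (0.2482)(4.86)²/(3.884)² = 0.38861 bar
P = 73.385 − 0.38861 = 73.00 bar

P ≈ 73.00 bar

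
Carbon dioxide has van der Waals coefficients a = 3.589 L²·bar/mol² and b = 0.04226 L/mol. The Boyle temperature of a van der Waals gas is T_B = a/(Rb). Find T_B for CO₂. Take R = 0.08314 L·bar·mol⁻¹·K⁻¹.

T_B ≈ 1021 K

For a van der Waals gas the second virial coefficient B₂ = b − a/(RT) vanishes at T_B = a/(Rb).
T_B = 3.589/(0.08314×0.04226) = 3.589/0.0035135 = 1021 K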